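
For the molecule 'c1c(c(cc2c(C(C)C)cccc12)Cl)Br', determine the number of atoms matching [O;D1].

0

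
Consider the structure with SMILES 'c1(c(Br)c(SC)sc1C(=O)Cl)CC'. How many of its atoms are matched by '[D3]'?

The query [D3] means: atom with exactly three heavy-atom neighbours.
Check the 13 heavy atoms by environment: 1× s (aromatic, D2) → no; 4× c (aromatic, D3) → match; 1× C (D3) → match; 1× O (D1) → no; 1× Cl (D1) → no; 1× S (D2) → no; 2× C (D1) → no; 1× Br (D1) → no; 1× C (D2) → no.
Summing the matching environments: 4 + 1 = 5 matching atoms.

5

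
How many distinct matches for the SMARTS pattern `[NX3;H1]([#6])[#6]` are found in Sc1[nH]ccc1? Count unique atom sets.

0

[NX3;H1]([#6])[#6] is the SMARTS for a secondary amine: a trivalent nitrogen with one H, bonded to two carbons.
No fragment in the molecule satisfies every constraint, giving 0 matches.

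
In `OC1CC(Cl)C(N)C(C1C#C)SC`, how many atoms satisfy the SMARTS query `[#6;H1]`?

6

The query [#6;H1] means: any carbon bearing exactly one hydrogen.
Check the 13 heavy atoms by environment: 6× C (H1) → match; 1× C (H2) → no; 1× O (H1) → no; 1× S (H0) → no; 1× C (H3) → no; 1× Cl (H0) → no; 1× C (H0) → no; 1× N (H2) → no.
That gives 6 matching atoms.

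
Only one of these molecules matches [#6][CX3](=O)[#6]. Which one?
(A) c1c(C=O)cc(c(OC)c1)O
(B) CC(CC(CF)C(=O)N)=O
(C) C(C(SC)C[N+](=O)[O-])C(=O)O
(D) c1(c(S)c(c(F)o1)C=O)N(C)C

B

[#6][CX3](=O)[#6] describes a carbonyl carbon (no H) flanked by two carbons (a ketone).
(A) has an aldehyde (-CHO) but the carbonyl carbon has H1, so it is not flanked by two carbons.
(B) contains an acetyl/ketone group (-C(=O)CH3), which satisfies every atom and bond constraint.
(C) has a carboxylic acid group (-C(=O)OH) but one neighbour of the carbonyl carbon is O, not C.
(D) has an aldehyde (-CHO) but the carbonyl carbon has H1, so it is not flanked by two carbons.
So the answer is (B).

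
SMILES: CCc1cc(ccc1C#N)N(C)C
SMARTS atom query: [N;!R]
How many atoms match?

The query [N;!R] means: aliphatic nitrogen not in a ring.
Check the 13 heavy atoms by environment: 6× c (aromatic, in 6-ring) → no; 2× N (acyclic) → match; 5× C (acyclic) → no.
That gives 2 matching atoms.

2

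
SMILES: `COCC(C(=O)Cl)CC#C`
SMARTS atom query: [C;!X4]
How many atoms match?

The query [C;!X4] means: aliphatic carbon that does not have four total connections.
Check the 10 heavy atoms by environment: 4× C (X4) → no; 1× C (X3) → match; 1× O (X1) → no; 1× Cl (X1) → no; 1× O (X2) → no; 2× C (X2) → match.
Summing the matching environments: 1 + 2 = 3 matching atoms.

3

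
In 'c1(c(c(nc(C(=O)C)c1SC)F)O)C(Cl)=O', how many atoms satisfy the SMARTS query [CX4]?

2

The query [CX4] means: C with X4: aliphatic carbon with exactly 4 total connections (bonds + H).
Check the 16 heavy atoms by environment: 1× n (aromatic, X2) → no; 5× c (aromatic, X3) → no; 1× O (X2) → no; 1× F (X1) → no; 2× C (X3) → no; 2× O (X1) → no; 1× Cl (X1) → no; 2× C (X4) → match; 1× S (X2) → no.
That gives 2 matching atoms.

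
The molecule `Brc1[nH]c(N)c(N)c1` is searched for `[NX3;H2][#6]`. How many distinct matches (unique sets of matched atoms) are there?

2

[NX3;H2][#6] is the SMARTS for a primary amine: a trivalent nitrogen with two H attached to carbon.
The molecule carries 2 separate instances of a primary amino group (-NH2) meeting every constraint; each maps to a distinct set of atoms, giving 2 matches.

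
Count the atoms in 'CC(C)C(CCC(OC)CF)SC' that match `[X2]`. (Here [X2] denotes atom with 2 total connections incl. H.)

The query [X2] means: any atom with exactly two total connections (bonds + H).
Check the 13 heavy atoms by environment: 10× C (X4) → no; 1× O (X2) → match; 1× F (X1) → no; 1× S (X2) → match.
Summing the matching environments: 1 + 1 = 2 matching atoms.

2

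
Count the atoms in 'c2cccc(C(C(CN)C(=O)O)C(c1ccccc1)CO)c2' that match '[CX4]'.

5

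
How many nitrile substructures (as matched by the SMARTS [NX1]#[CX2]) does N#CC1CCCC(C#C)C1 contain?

1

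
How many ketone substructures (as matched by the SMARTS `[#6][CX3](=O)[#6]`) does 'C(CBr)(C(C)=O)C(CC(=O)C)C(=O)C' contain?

3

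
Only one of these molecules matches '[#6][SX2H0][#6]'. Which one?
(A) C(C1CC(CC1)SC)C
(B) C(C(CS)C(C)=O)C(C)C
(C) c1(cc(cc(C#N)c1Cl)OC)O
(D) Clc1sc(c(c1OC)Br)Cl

A

[#6][SX2H0][#6] describes an aliphatic sulfur bridging two carbons with no H on the sulfur (a thioether).
(A) contains a methylthio ether (-SCH3), which satisfies every atom and bond constraint.
(B) has a thiol (-SH) but the sulfur has H1, not H0 bridging two carbons.
(C) has a methoxy ether (-OCH3) but the bridging atom is O, not S.
(D) has a methoxy ether (-OCH3) but the bridging atom is O, not S.
So the answer is (A).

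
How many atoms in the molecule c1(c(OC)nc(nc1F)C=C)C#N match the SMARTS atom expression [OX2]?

The query [OX2] means: aliphatic oxygen with two total connections — ether, hydroxyl, or ester single-bond O.
Check the 13 heavy atoms by environment: 2× n (aromatic, X2) → no; 4× c (aromatic, X3) → no; 1× F (X1) → no; 1× O (X2) → match; 1× C (X4) → no; 2× C (X3) → no; 1× C (X2) → no; 1× N (X1) → no.
That gives 1 matching atom.

1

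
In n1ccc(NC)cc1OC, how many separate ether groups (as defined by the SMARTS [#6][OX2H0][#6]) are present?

[#6][OX2H0][#6] is the SMARTS for an ether: an aliphatic oxygen bridging two carbons with no H on the oxygen.
Exactly one fragment in the molecule meets all constraints, giving 1 match.

1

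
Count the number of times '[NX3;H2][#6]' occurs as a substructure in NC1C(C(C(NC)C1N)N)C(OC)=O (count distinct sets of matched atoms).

3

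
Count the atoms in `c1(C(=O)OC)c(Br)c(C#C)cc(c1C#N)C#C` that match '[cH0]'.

5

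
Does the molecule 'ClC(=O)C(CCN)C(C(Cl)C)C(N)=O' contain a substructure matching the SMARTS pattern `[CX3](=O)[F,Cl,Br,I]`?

Yes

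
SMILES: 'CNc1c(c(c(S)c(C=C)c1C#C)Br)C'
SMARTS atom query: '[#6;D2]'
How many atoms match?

2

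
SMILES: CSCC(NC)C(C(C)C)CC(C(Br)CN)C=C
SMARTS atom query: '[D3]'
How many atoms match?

The query [D3] means: atom with exactly three heavy-atom neighbours.
Check the 18 heavy atoms by environment: 4× C (D2) → no; 5× C (D3) → match; 1× S (D2) → no; 5× C (D1) → no; 1× N (D2) → no; 1× Br (D1) → no; 1× N (D1) → no.
That gives 5 matching atoms.

5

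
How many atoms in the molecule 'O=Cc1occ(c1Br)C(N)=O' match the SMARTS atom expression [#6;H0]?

4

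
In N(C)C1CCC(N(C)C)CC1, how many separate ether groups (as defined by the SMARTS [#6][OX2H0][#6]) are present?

[#6][OX2H0][#6] is the SMARTS for an ether: an aliphatic oxygen bridging two carbons with no H on the oxygen.
No fragment in the molecule satisfies every constraint, giving 0 matches.

0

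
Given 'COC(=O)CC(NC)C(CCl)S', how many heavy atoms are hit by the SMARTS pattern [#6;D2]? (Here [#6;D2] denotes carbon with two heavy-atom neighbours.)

Check the 12 heavy atoms by environment: 2× C (D2) → match; 3× C (D3) → no; 1× N (D2) → no; 2× C (D1) → no; 1× O (D1) → no; 1× O (D2) → no; 1× Cl (D1) → no; 1× S (D1) → no.
That gives 2 matching atoms.

2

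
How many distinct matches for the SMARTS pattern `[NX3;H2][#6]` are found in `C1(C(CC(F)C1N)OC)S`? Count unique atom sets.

[NX3;H2][#6] is the SMARTS for a primary amine: a trivalent nitrogen with two H attached to carbon.
Exactly one fragment in the molecule meets all constraints, giving 1 match.

1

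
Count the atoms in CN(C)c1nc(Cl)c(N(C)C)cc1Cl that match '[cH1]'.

1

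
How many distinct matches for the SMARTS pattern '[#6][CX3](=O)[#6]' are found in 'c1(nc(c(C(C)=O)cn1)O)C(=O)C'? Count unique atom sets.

2

[#6][CX3](=O)[#6] is the SMARTS for a ketone: a carbonyl carbon (no H) flanked by two carbons.
The molecule carries 2 separate instances of an acetyl/ketone group (-C(=O)CH3) meeting every constraint; each maps to a distinct set of atoms, giving 2 matches.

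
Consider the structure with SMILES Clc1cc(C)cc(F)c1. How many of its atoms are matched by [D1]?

The query [D1] means: atom with exactly one heavy-atom neighbour (degree 1).
Check the 9 heavy atoms by environment: 3× c (aromatic, D3) → no; 3× c (aromatic, D2) → no; 1× Cl (D1) → match; 1× F (D1) → match; 1× C (D1) → match.
Summing the matching environments: 1 + 1 + 1 = 3 matching atoms.

3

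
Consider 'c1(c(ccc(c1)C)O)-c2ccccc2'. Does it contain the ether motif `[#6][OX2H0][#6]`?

No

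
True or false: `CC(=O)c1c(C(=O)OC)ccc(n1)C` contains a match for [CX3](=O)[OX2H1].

False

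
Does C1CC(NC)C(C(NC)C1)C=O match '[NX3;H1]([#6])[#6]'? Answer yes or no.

Yes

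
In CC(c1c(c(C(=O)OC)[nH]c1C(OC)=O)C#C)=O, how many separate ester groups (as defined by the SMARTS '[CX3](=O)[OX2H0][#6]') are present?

2

[CX3](=O)[OX2H0][#6] is the SMARTS for an ester: a carbonyl carbon bonded to an oxygen that is itself bonded to carbon (no H on that O).
The molecule carries 2 separate instances of a methyl-ester group (-C(=O)OCH3) meeting every constraint; each maps to a distinct set of atoms, giving 2 matches.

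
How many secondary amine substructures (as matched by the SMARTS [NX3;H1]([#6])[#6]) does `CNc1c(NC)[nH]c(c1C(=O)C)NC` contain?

3

[NX3;H1]([#6])[#6] is the SMARTS for a secondary amine: a trivalent nitrogen with one H, bonded to two carbons.
The molecule carries 3 separate instances of an N-methylamino group (-NHCH3) meeting every constraint; each maps to a distinct set of atoms, giving 3 matches.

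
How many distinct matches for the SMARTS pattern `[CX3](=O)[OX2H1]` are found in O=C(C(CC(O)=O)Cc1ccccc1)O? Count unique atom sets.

2

[CX3](=O)[OX2H1] is the SMARTS for a carboxylic acid: an sp2 carbon double-bonded to O and single-bonded to an -OH oxygen.
The molecule carries 2 separate instances of a carboxylic acid group (-C(=O)OH) meeting every constraint; each maps to a distinct set of atoms, giving 2 matches.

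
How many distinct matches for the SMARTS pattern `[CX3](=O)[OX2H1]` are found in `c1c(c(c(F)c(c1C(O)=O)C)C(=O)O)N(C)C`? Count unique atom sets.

2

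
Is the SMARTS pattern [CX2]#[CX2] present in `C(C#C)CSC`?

The pattern [CX2]#[CX2] describes a carbon-carbon triple bond — an alkyne.
The molecule carries an ethynyl group (-C#CH), whose atoms satisfy every constraint of the query, so the pattern matches.

Yes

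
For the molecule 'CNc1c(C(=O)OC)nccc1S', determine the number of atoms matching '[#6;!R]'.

3

The query [#6;!R] means: carbon not in any ring.
Check the 13 heavy atoms by environment: 1× n (aromatic, in 6-ring) → no; 5× c (aromatic, in 6-ring) → no; 3× C (acyclic) → match; 2× O (acyclic) → no; 1× S (acyclic) → no; 1× N (acyclic) → no.
That gives 3 matching atoms.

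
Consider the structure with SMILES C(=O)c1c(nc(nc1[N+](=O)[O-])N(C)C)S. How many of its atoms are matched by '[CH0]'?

The query [CH0] means: aliphatic carbon with no attached hydrogen.
Check the 15 heavy atoms by environment: 2× n (aromatic, H0) → no; 4× c (aromatic, H0) → no; 1× C (H1) → no; 2× O (H0) → no; 1× N (charge +1, H0) → no; 1× O (charge -1, H0) → no; 1× S (H1) → no; 1× N (H0) → no; 2× C (H3) → no.
No environment satisfies the query, so 0 matching atoms.

0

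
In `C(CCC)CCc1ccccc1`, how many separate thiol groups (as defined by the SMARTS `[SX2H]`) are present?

0

[SX2H] is the SMARTS for a thiol: an aliphatic sulfur with two connections, one being H.
No fragment in the molecule satisfies every constraint, giving 0 matches.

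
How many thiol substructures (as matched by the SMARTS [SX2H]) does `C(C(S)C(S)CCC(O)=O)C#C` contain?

2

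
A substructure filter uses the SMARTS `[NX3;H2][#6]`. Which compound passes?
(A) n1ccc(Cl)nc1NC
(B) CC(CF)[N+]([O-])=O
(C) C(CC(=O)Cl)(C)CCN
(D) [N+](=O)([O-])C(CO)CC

C

[NX3;H2][#6] describes a trivalent nitrogen with two H attached to carbon (a primary amine).
(A) has an N-methylamino group (-NHCH3) but the nitrogen bears two carbons and only one H (H1), not H2.
(B) has a nitro group (-[N+](=O)[O-]) but the nitrogen is [N+] with no H, not NX3H2.
(C) contains a primary amino group (-NH2), which satisfies every atom and bond constraint.
(D) has a nitro group (-[N+](=O)[O-]) but the nitrogen is [N+] with no H, not NX3H2.
So the answer is (C).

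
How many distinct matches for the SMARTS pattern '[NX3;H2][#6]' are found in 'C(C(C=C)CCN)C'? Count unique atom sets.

1

[NX3;H2][#6] is the SMARTS for a primary amine: a trivalent nitrogen with two H attached to carbon.
Exactly one fragment in the molecule meets all constraints, giving 1 match.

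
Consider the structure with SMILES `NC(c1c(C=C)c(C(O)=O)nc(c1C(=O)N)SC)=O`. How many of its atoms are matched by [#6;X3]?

10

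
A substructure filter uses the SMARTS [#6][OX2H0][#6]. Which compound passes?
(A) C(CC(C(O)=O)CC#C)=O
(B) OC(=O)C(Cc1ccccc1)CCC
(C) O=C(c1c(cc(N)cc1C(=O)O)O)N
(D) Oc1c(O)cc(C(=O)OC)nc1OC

[#6][OX2H0][#6] describes an aliphatic oxygen bridging two carbons with no H on the oxygen (an ether).
(A) has a carboxylic acid group (-C(=O)OH) but the -OH oxygen has H1; the =O is OX1, not OX2.
(B) has a carboxylic acid group (-C(=O)OH) but the -OH oxygen has H1; the =O is OX1, not OX2.
(C) has a hydroxyl group (-OH) but the oxygen has H1, not H0 bridging two carbons.
(D) contains a methoxy ether (-OCH3), which satisfies every atom and bond constraint.
So the answer is (D).

D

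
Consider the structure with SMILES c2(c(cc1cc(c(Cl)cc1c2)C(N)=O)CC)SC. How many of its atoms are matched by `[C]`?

The query [C] means: uppercase C matches aliphatic (non-aromatic) carbon only.
Check the 18 heavy atoms by environment: 10× c (aromatic) → no; 1× S → no; 4× C → match; 1× Cl → no; 1× O → no; 1× N → no.
That gives 4 matching atoms.

4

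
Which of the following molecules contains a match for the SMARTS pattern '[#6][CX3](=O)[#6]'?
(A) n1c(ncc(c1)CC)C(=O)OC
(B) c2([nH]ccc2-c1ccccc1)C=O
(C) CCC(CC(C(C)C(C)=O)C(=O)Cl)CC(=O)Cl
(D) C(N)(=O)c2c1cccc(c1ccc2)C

C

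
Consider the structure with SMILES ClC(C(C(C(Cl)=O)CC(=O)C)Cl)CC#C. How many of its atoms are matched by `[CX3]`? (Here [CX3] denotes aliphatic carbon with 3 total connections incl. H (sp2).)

2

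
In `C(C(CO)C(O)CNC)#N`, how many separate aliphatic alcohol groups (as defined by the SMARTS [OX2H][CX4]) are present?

[OX2H][CX4] is the SMARTS for an aliphatic alcohol: a hydroxyl oxygen bound to an sp3 (X4) carbon.
The molecule carries 2 separate instances of a hydroxyl group (-OH) meeting every constraint; each maps to a distinct set of atoms, giving 2 matches.

2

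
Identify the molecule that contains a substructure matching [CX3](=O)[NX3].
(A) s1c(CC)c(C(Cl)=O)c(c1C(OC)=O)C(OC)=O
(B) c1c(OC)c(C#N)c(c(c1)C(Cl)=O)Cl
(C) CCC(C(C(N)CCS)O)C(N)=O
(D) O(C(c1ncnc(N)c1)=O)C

C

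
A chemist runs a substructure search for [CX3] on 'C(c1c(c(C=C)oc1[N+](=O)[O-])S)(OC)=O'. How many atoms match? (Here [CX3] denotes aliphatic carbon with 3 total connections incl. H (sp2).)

The query [CX3] means: C with X3: aliphatic carbon with exactly 3 total connections.
Check the 15 heavy atoms by environment: 1× o (aromatic, X2) → no; 4× c (aromatic, X3) → no; 1× N (charge +1, X3) → no; 1× O (charge -1, X1) → no; 2× O (X1) → no; 3× C (X3) → match; 1× O (X2) → no; 1× C (X4) → no; 1× S (X2) → no.
That gives 3 matching atoms.

3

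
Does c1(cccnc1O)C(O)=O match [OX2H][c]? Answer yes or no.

Yes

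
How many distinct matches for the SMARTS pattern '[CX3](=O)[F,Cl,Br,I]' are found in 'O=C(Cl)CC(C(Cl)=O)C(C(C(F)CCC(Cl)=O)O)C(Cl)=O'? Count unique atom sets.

4

[CX3](=O)[F,Cl,Br,I] is the SMARTS for an acyl halide: a carbonyl carbon bonded to a halogen.
The molecule carries 4 separate instances of an acyl chloride (-C(=O)Cl) meeting every constraint; each maps to a distinct set of atoms, giving 4 matches.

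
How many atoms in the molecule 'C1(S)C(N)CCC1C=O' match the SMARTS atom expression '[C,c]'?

The query [C,c] means: comma = OR; matches aliphatic or aromatic carbon — same as #6.
Check the 9 heavy atoms by environment: 6× C → match; 1× S → no; 1× O → no; 1× N → no.
That gives 6 matching atoms.

6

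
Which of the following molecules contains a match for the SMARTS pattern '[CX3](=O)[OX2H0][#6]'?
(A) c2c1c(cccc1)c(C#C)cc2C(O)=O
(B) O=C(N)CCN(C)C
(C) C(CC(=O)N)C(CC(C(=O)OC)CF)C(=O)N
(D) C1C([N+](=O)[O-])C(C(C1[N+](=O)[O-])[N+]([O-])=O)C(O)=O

C

[CX3](=O)[OX2H0][#6] describes a carbonyl carbon bonded to an oxygen that is itself bonded to carbon (no H on that O) (an ester).
(A) has a carboxylic acid group (-C(=O)OH) but the singly-bonded O carries H (OX2H1, not H0).
(B) has a primary amide (-C(=O)NH2) but the carbonyl is bonded to N, not to an O-C linkage.
(C) contains a methyl-ester group (-C(=O)OCH3), which satisfies every atom and bond constraint.
(D) has a carboxylic acid group (-C(=O)OH) but the singly-bonded O carries H (OX2H1, not H0).
So the answer is (C).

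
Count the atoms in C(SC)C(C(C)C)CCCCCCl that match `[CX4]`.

11

The query [CX4] means: C with X4: aliphatic carbon with exactly 4 total connections (bonds + H).
Check the 13 heavy atoms by environment: 11× C (X4) → match; 1× Cl (X1) → no; 1× S (X2) → no.
That gives 11 matching atoms.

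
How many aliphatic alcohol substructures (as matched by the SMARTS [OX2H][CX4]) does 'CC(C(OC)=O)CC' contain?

0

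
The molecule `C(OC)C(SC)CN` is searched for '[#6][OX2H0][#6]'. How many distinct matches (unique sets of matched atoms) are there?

[#6][OX2H0][#6] is the SMARTS for an ether: an aliphatic oxygen bridging two carbons with no H on the oxygen.
Exactly one fragment in the molecule meets all constraints, giving 1 match.

1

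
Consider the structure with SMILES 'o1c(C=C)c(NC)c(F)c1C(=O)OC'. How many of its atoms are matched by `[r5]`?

Check the 14 heavy atoms by environment: 1× o (aromatic, in 5-ring) → match; 4× c (aromatic, in 5-ring) → match; 1× F (acyclic) → no; 5× C (acyclic) → no; 1× N (acyclic) → no; 2× O (acyclic) → no.
Summing the matching environments: 1 + 4 = 5 matching atoms.

5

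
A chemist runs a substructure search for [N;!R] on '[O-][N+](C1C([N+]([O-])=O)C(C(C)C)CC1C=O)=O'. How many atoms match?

2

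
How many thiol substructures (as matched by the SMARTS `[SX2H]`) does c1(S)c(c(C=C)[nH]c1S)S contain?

[SX2H] is the SMARTS for a thiol: an aliphatic sulfur with two connections, one being H.
The molecule carries 3 separate instances of a thiol (-SH) meeting every constraint; each maps to a distinct set of atoms, giving 3 matches.

3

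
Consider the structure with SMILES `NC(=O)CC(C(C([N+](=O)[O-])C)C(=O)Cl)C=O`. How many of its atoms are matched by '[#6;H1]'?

Check the 16 heavy atoms by environment: 1× C (H3) → no; 4× C (H1) → match; 1× C (H2) → no; 4× O (H0) → no; 1× N (charge +1, H0) → no; 1× O (charge -1, H0) → no; 2× C (H0) → no; 1× N (H2) → no; 1× Cl (H0) → no.
That gives 4 matching atoms.

4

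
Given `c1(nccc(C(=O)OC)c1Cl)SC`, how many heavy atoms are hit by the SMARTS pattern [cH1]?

2

The query [cH1] means: aromatic carbon bearing exactly one hydrogen.
Check the 13 heavy atoms by environment: 1× n (aromatic, H0) → no; 2× c (aromatic, H1) → match; 3× c (aromatic, H0) → no; 1× C (H0) → no; 2× O (H0) → no; 2× C (H3) → no; 1× Cl (H0) → no; 1× S (H0) → no.
That gives 2 matching atoms.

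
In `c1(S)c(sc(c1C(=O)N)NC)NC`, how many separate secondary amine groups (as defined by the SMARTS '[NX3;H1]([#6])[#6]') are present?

2

[NX3;H1]([#6])[#6] is the SMARTS for a secondary amine: a trivalent nitrogen with one H, bonded to two carbons.
The molecule carries 2 separate instances of an N-methylamino group (-NHCH3) meeting every constraint; each maps to a distinct set of atoms, giving 2 matches.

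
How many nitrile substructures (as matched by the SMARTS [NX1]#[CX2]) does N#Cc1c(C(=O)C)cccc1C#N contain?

2

[NX1]#[CX2] is the SMARTS for a nitrile: a nitrogen triple-bonded to a two-connected carbon.
The molecule carries 2 separate instances of a nitrile (-C#N) meeting every constraint; each maps to a distinct set of atoms, giving 2 matches.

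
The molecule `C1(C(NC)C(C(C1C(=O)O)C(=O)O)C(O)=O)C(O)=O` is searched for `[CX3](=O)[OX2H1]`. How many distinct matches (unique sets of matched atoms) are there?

4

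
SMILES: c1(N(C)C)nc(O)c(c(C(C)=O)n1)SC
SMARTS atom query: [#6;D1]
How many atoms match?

The query [#6;D1] means: carbon bonded to exactly one heavy atom.
Check the 15 heavy atoms by environment: 2× n (aromatic, D2) → no; 4× c (aromatic, D3) → no; 2× O (D1) → no; 1× C (D3) → no; 4× C (D1) → match; 1× N (D3) → no; 1× S (D2) → no.
That gives 4 matching atoms.

4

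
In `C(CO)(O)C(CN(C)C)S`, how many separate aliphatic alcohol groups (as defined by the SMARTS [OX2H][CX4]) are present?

[OX2H][CX4] is the SMARTS for an aliphatic alcohol: a hydroxyl oxygen bound to an sp3 (X4) carbon.
The molecule carries 2 separate instances of a hydroxyl group (-OH) meeting every constraint; each maps to a distinct set of atoms, giving 2 matches.

2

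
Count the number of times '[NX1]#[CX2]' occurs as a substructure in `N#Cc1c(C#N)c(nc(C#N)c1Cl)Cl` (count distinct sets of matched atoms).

3

[NX1]#[CX2] is the SMARTS for a nitrile: a nitrogen triple-bonded to a two-connected carbon.
The molecule carries 3 separate instances of a nitrile (-C#N) meeting every constraint; each maps to a distinct set of atoms, giving 3 matches.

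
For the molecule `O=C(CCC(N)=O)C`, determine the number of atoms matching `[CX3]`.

The query [CX3] means: C with X3: aliphatic carbon with exactly 3 total connections.
Check the 8 heavy atoms by environment: 3× C (X4) → no; 2× C (X3) → match; 2× O (X1) → no; 1× N (X3) → no.
That gives 2 matching atoms.

2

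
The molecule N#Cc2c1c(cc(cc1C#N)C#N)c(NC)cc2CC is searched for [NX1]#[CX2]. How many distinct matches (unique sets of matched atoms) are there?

[NX1]#[CX2] is the SMARTS for a nitrile: a nitrogen triple-bonded to a two-connected carbon.
The molecule carries 3 separate instances of a nitrile (-C#N) meeting every constraint; each maps to a distinct set of atoms, giving 3 matches.

3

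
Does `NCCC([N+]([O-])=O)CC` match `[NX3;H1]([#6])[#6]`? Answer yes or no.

No

The pattern [NX3;H1]([#6])[#6] describes a trivalent nitrogen with one H, bonded to two carbons — a secondary amine.
The closest candidate here is a primary amino group (-NH2), but the nitrogen has H2 and only one carbon neighbour. No other fragment satisfies the full query, so there is no match.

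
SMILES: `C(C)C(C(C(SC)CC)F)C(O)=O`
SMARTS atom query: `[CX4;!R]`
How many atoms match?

8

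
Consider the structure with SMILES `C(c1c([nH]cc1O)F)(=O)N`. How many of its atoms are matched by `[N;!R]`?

1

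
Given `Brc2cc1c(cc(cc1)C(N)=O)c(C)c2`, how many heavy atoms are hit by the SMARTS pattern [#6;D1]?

1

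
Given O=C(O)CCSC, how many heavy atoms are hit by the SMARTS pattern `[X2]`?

The query [X2] means: any atom with exactly two total connections (bonds + H).
Check the 7 heavy atoms by environment: 3× C (X4) → no; 1× S (X2) → match; 1× C (X3) → no; 1× O (X1) → no; 1× O (X2) → match.
Summing the matching environments: 1 + 1 = 2 matching atoms.

2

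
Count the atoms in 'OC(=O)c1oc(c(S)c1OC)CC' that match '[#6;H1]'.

0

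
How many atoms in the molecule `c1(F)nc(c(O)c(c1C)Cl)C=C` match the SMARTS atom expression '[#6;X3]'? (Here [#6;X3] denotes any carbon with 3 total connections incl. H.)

The query [#6;X3] means: any carbon (aromatic or not) with three total connections.
Check the 12 heavy atoms by environment: 1× n (aromatic, X2) → no; 5× c (aromatic, X3) → match; 1× Cl (X1) → no; 2× C (X3) → match; 1× F (X1) → no; 1× C (X4) → no; 1× O (X2) → no.
Summing the matching environments: 5 + 2 = 7 matching atoms.

7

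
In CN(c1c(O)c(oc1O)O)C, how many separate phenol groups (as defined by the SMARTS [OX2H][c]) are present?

3

[OX2H][c] is the SMARTS for a phenol: a hydroxyl oxygen attached to an aromatic carbon.
The molecule carries 3 separate instances of a hydroxyl group (-OH) meeting every constraint; each maps to a distinct set of atoms, giving 3 matches.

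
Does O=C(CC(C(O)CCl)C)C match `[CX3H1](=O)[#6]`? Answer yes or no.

No

The pattern [CX3H1](=O)[#6] describes an sp2 carbon with one H, double-bonded to O and single-bonded to carbon — an aldehyde.
The closest candidate here is an acetyl/ketone group (-C(=O)CH3), but the carbonyl carbon has H0 (two carbon neighbours), not H1. No other fragment satisfies the full query, so there is no match.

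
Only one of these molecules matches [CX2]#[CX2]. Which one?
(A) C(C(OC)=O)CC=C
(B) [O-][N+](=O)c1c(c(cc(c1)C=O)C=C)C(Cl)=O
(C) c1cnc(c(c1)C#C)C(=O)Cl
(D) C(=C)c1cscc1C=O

[CX2]#[CX2] describes a carbon-carbon triple bond (an alkyne).
(A) has a vinyl group (-CH=CH2) but the C=C is a double bond; both carbons are CX3, not CX2.
(B) has a vinyl group (-CH=CH2) but the C=C is a double bond; both carbons are CX3, not CX2.
(C) contains an ethynyl group (-C#CH), which satisfies every atom and bond constraint.
(D) has a vinyl group (-CH=CH2) but the C=C is a double bond; both carbons are CX3, not CX2.
So the answer is (C).

C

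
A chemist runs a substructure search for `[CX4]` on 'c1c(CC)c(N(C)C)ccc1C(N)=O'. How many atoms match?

The query [CX4] means: C with X4: aliphatic carbon with exactly 4 total connections (bonds + H).
Check the 14 heavy atoms by environment: 6× c (aromatic, X3) → no; 4× C (X4) → match; 1× C (X3) → no; 1× O (X1) → no; 2× N (X3) → no.
That gives 4 matching atoms.

4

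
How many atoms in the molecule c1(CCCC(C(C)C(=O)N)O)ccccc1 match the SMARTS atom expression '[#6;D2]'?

The query [#6;D2] means: any carbon bonded to exactly two heavy atoms.
Check the 16 heavy atoms by environment: 3× C (D2) → match; 3× C (D3) → no; 1× C (D1) → no; 2× O (D1) → no; 1× N (D1) → no; 1× c (aromatic, D3) → no; 5× c (aromatic, D2) → match.
Summing the matching environments: 3 + 5 = 8 matching atoms.

8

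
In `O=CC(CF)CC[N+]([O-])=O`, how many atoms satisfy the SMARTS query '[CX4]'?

4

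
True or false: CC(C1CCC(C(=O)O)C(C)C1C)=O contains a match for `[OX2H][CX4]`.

False

The pattern [OX2H][CX4] describes a hydroxyl oxygen bound to an sp3 (X4) carbon — an aliphatic alcohol.
The closest candidate here is a carboxylic acid group (-C(=O)OH), but the -OH is on a CX3 carbonyl carbon, not a CX4 carbon. No other fragment satisfies the full query, so there is no match.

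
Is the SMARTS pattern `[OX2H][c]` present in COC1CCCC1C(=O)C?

No

The pattern [OX2H][c] describes a hydroxyl oxygen attached to an aromatic carbon — a phenol.
The closest candidate here is a methoxy ether (-OCH3), but the oxygen has H0, not H1. No other fragment satisfies the full query, so there is no match.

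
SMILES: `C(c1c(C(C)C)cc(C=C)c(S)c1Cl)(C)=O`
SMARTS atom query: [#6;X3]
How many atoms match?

The query [#6;X3] means: any carbon (aromatic or not) with three total connections.
Check the 16 heavy atoms by environment: 6× c (aromatic, X3) → match; 1× S (X2) → no; 4× C (X4) → no; 1× Cl (X1) → no; 3× C (X3) → match; 1× O (X1) → no.
Summing the matching environments: 6 + 3 = 9 matching atoms.

9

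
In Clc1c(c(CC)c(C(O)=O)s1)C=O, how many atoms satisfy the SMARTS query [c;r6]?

0

The query [c;r6] means: aromatic carbon that belongs to a six-membered ring.
Check the 13 heavy atoms by environment: 1× s (aromatic, in 5-ring) → no; 4× c (aromatic, in 5-ring) → no; 4× C (acyclic) → no; 1× Cl (acyclic) → no; 3× O (acyclic) → no.
No environment satisfies the query, so 0 matching atoms.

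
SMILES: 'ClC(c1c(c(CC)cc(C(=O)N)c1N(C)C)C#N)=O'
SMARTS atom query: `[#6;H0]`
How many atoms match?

8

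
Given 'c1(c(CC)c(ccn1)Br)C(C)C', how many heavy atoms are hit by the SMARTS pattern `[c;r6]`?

Check the 12 heavy atoms by environment: 1× n (aromatic, in 6-ring) → no; 5× c (aromatic, in 6-ring) → match; 5× C (acyclic) → no; 1× Br (acyclic) → no.
That gives 5 matching atoms.

5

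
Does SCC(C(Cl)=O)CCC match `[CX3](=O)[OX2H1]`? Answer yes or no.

The pattern [CX3](=O)[OX2H1] describes an sp2 carbon double-bonded to O and single-bonded to an -OH oxygen — a carboxylic acid.
The closest candidate here is an acyl chloride (-C(=O)Cl), but the carbonyl is bonded to Cl, not to an -OH oxygen. No other fragment satisfies the full query, so there is no match.

No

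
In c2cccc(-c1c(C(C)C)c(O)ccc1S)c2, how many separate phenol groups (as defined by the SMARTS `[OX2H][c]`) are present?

1

[OX2H][c] is the SMARTS for a phenol: a hydroxyl oxygen attached to an aromatic carbon.
Exactly one fragment in the molecule meets all constraints, giving 1 match.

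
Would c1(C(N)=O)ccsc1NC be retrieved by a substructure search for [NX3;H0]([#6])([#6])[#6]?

No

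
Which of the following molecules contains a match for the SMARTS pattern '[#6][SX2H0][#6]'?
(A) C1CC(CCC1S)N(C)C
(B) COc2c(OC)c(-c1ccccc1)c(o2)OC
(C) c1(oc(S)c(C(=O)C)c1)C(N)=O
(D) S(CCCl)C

[#6][SX2H0][#6] describes an aliphatic sulfur bridging two carbons with no H on the sulfur (a thioether).
(A) has a thiol (-SH) but the sulfur has H1, not H0 bridging two carbons.
(B) has a methoxy ether (-OCH3) but the bridging atom is O, not S.
(C) has a thiol (-SH) but the sulfur has H1, not H0 bridging two carbons.
(D) contains a methylthio ether (-SCH3), which satisfies every atom and bond constraint.
So the answer is (D).

D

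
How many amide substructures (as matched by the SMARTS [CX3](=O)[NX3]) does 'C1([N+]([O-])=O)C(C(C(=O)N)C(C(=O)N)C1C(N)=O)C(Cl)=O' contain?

[CX3](=O)[NX3] is the SMARTS for an amide: a carbonyl carbon bonded to a trivalent nitrogen.
The molecule carries 3 separate instances of a primary amide (-C(=O)NH2) meeting every constraint; each maps to a distinct set of atoms, giving 3 matches.

3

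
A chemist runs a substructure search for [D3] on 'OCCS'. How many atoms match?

0

Check the 4 heavy atoms by environment: 2× C (D2) → no; 1× S (D1) → no; 1× O (D1) → no.
No environment satisfies the query, so 0 matching atoms.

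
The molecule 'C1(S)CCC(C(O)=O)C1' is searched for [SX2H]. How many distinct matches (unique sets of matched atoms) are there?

[SX2H] is the SMARTS for a thiol: an aliphatic sulfur with two connections, one being H.
Exactly one fragment in the molecule meets all constraints, giving 1 match.

1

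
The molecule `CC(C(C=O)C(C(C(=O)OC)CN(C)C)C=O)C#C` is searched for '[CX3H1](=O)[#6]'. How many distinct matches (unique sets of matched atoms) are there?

2

[CX3H1](=O)[#6] is the SMARTS for an aldehyde: an sp2 carbon with one H, double-bonded to O and single-bonded to carbon.
The molecule carries 2 separate instances of an aldehyde (-CHO) meeting every constraint; each maps to a distinct set of atoms, giving 2 matches.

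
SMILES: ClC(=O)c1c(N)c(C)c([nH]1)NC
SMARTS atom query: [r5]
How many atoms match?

5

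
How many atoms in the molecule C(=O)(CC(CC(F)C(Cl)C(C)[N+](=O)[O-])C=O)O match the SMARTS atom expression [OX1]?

Check the 17 heavy atoms by environment: 7× C (X4) → no; 1× N (charge +1, X3) → no; 1× O (charge -1, X1) → match; 3× O (X1) → match; 1× F (X1) → no; 1× Cl (X1) → no; 2× C (X3) → no; 1× O (X2) → no.
Summing the matching environments: 1 + 3 = 4 matching atoms.

4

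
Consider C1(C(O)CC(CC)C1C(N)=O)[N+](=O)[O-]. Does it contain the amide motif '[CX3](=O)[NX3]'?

Yes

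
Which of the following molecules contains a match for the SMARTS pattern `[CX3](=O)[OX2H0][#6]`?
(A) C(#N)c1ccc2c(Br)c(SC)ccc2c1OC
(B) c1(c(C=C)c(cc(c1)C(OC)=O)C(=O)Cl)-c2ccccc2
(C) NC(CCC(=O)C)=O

B

[CX3](=O)[OX2H0][#6] describes a carbonyl carbon bonded to an oxygen that is itself bonded to carbon (no H on that O) (an ester).
(A) has a methoxy ether (-OCH3) but the ether oxygen is not adjacent to a C=O carbon.
(B) contains a methyl-ester group (-C(=O)OCH3), which satisfies every atom and bond constraint.
(C) has a primary amide (-C(=O)NH2) but the carbonyl is bonded to N, not to an O-C linkage.
So the answer is (B).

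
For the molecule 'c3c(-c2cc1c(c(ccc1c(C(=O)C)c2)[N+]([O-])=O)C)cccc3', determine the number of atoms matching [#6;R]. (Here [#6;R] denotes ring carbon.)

16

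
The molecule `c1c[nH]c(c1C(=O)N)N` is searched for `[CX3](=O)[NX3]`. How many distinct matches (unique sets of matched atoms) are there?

1

[CX3](=O)[NX3] is the SMARTS for an amide: a carbonyl carbon bonded to a trivalent nitrogen.
Exactly one fragment in the molecule meets all constraints, giving 1 match.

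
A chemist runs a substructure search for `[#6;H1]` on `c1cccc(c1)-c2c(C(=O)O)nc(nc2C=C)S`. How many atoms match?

6

Check the 18 heavy atoms by environment: 2× n (aromatic, H0) → no; 5× c (aromatic, H0) → no; 1× S (H1) → no; 1× C (H1) → match; 1× C (H2) → no; 1× C (H0) → no; 1× O (H0) → no; 1× O (H1) → no; 5× c (aromatic, H1) → match.
Summing the matching environments: 1 + 5 = 6 matching atoms.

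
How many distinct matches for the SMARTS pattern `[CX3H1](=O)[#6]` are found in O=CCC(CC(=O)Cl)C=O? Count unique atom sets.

[CX3H1](=O)[#6] is the SMARTS for an aldehyde: an sp2 carbon with one H, double-bonded to O and single-bonded to carbon.
The molecule carries 2 separate instances of an aldehyde (-CHO) meeting every constraint; each maps to a distinct set of atoms, giving 2 matches.

2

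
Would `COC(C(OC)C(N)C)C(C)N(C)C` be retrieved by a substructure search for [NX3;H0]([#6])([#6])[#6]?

The pattern [NX3;H0]([#6])([#6])[#6] describes a trivalent nitrogen with no H, bonded to three carbons — a tertiary amine.
The molecule carries a dimethylamino group (-N(CH3)2), whose atoms satisfy every constraint of the query, so the pattern matches.

Yes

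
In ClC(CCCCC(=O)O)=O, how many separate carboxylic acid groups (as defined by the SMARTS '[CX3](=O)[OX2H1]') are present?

1

[CX3](=O)[OX2H1] is the SMARTS for a carboxylic acid: an sp2 carbon double-bonded to O and single-bonded to an -OH oxygen.
Exactly one fragment in the molecule meets all constraints, giving 1 match.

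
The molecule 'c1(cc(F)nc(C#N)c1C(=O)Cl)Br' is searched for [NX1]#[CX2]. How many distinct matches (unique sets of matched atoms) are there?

1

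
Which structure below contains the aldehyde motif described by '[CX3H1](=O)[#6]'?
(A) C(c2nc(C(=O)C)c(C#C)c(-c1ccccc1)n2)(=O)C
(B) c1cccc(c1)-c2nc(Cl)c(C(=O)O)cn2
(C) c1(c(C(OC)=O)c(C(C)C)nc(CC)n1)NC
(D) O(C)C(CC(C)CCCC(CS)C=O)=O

D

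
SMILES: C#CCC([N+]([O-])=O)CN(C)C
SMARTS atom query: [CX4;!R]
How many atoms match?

The query [CX4;!R] means: aliphatic carbon with four total connections, not in a ring.
Check the 11 heavy atoms by environment: 5× C (X4, acyclic) → match; 1× N (X3, acyclic) → no; 2× C (X2, acyclic) → no; 1× N (charge +1, X3, acyclic) → no; 1× O (charge -1, X1, acyclic) → no; 1× O (X1, acyclic) → no.
That gives 5 matching atoms.

5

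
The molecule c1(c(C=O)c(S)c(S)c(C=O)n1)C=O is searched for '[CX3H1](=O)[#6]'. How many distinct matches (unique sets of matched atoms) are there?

3

[CX3H1](=O)[#6] is the SMARTS for an aldehyde: an sp2 carbon with one H, double-bonded to O and single-bonded to carbon.
The molecule carries 3 separate instances of an aldehyde (-CHO) meeting every constraint; each maps to a distinct set of atoms, giving 3 matches.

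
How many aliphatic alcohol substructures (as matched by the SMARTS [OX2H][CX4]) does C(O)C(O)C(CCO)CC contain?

3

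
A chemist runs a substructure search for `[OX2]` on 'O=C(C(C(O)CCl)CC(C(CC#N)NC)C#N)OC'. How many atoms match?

2

The query [OX2] means: aliphatic oxygen with two total connections — ether, hydroxyl, or ester single-bond O.
Check the 19 heavy atoms by environment: 9× C (X4) → no; 1× C (X3) → no; 1× O (X1) → no; 2× O (X2) → match; 1× N (X3) → no; 2× C (X2) → no; 2× N (X1) → no; 1× Cl (X1) → no.
That gives 2 matching atoms.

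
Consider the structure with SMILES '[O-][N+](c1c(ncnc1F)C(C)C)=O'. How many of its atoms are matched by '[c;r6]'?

The query [c;r6] means: aromatic carbon that belongs to a six-membered ring.
Check the 13 heavy atoms by environment: 2× n (aromatic, in 6-ring) → no; 4× c (aromatic, in 6-ring) → match; 3× C (acyclic) → no; 1× N (charge +1, acyclic) → no; 1× O (charge -1, acyclic) → no; 1× O (acyclic) → no; 1× F (acyclic) → no.
That gives 4 matching atoms.

4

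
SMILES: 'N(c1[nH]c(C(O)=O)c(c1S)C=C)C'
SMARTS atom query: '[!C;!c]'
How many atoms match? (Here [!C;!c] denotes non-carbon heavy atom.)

5

The query [!C;!c] means: neither aliphatic nor aromatic carbon — same as [!#6].
Check the 13 heavy atoms by environment: 1× n (aromatic) → match; 4× c (aromatic) → no; 1× S → match; 4× C → no; 1× N → match; 2× O → match.
Summing the matching environments: 1 + 1 + 1 + 2 = 5 matching atoms.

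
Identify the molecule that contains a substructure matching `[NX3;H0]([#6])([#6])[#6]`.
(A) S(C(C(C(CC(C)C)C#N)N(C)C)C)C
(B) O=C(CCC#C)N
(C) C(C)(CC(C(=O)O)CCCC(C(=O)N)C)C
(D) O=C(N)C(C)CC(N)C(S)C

A

[NX3;H0]([#6])([#6])[#6] describes a trivalent nitrogen with no H, bonded to three carbons (a tertiary amine).
(A) contains a dimethylamino group (-N(CH3)2), which satisfies every atom and bond constraint.
(B) has a primary amide (-C(=O)NH2) but the amide nitrogen has H2 and only one carbon neighbour.
(C) has a primary amide (-C(=O)NH2) but the amide nitrogen has H2 and only one carbon neighbour.
(D) has a primary amino group (-NH2) but the nitrogen has H2, not H0 with three carbons.
So the answer is (A).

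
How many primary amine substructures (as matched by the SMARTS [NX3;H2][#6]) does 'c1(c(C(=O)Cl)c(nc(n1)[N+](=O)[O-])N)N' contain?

2

[NX3;H2][#6] is the SMARTS for a primary amine: a trivalent nitrogen with two H attached to carbon.
The molecule carries 2 separate instances of a primary amino group (-NH2) meeting every constraint; each maps to a distinct set of atoms, giving 2 matches.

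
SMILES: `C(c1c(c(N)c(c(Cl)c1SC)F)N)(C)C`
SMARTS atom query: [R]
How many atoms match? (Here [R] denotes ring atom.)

6

The query [R] means: R matches any atom that is part of a ring.
Check the 15 heavy atoms by environment: 6× c (aromatic, in 6-ring) → match; 1× F (acyclic) → no; 4× C (acyclic) → no; 1× Cl (acyclic) → no; 2× N (acyclic) → no; 1× S (acyclic) → no.
That gives 6 matching atoms.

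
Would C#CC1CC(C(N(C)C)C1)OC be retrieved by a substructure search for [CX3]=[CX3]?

No

The pattern [CX3]=[CX3] describes a non-aromatic C=C double bond between two sp2 carbons — an alkene.
The closest candidate here is an ethynyl group (-C#CH), but the C-C bond is a triple bond, not a double bond. No other fragment satisfies the full query, so there is no match.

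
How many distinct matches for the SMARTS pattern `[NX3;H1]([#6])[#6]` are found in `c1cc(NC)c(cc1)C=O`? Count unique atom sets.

1

[NX3;H1]([#6])[#6] is the SMARTS for a secondary amine: a trivalent nitrogen with one H, bonded to two carbons.
Exactly one fragment in the molecule meets all constraints, giving 1 match.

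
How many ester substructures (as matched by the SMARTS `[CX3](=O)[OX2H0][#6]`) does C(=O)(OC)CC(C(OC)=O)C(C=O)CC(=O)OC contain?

[CX3](=O)[OX2H0][#6] is the SMARTS for an ester: a carbonyl carbon bonded to an oxygen that is itself bonded to carbon (no H on that O).
The molecule carries 3 separate instances of a methyl-ester group (-C(=O)OCH3) meeting every constraint; each maps to a distinct set of atoms, giving 3 matches.

3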